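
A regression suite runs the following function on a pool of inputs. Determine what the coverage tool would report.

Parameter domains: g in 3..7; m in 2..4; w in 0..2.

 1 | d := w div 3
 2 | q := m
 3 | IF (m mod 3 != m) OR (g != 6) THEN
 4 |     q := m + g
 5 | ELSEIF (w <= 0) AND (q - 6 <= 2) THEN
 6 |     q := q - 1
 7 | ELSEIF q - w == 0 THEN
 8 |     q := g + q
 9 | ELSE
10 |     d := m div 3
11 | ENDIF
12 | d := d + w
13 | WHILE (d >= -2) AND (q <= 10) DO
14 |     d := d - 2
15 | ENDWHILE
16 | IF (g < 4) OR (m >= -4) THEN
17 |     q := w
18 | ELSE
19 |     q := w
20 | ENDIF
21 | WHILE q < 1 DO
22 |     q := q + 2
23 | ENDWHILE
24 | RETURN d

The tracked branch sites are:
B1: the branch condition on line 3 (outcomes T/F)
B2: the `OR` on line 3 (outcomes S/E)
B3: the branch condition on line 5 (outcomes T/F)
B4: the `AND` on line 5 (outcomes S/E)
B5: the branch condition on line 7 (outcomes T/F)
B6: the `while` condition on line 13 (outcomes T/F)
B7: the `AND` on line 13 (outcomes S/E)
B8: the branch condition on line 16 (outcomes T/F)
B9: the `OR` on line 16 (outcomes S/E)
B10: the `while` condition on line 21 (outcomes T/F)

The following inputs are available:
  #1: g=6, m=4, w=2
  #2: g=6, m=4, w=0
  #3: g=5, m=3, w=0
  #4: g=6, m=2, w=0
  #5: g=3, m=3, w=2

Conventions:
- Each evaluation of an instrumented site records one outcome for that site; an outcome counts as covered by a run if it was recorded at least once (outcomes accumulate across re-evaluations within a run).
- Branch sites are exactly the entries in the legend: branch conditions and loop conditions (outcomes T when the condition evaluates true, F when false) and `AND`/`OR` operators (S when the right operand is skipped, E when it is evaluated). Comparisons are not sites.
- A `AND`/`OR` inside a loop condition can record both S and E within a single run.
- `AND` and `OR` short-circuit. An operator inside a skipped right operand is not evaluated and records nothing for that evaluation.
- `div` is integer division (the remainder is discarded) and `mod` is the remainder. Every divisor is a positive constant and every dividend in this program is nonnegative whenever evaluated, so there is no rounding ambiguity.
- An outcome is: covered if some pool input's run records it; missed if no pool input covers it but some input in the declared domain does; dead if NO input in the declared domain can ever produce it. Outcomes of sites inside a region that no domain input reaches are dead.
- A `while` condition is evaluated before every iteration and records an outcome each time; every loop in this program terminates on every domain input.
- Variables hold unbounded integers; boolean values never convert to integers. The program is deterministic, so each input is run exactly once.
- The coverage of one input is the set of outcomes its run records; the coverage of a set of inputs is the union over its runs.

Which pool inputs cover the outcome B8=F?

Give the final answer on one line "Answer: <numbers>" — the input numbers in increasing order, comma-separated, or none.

input #1 (g=6, m=4, w=2): does not record B8=F
input #2 (g=6, m=4, w=0): does not record B8=F
input #3 (g=5, m=3, w=0): does not record B8=F
input #4 (g=6, m=2, w=0): does not record B8=F
input #5 (g=3, m=3, w=2): does not record B8=F

Answer: none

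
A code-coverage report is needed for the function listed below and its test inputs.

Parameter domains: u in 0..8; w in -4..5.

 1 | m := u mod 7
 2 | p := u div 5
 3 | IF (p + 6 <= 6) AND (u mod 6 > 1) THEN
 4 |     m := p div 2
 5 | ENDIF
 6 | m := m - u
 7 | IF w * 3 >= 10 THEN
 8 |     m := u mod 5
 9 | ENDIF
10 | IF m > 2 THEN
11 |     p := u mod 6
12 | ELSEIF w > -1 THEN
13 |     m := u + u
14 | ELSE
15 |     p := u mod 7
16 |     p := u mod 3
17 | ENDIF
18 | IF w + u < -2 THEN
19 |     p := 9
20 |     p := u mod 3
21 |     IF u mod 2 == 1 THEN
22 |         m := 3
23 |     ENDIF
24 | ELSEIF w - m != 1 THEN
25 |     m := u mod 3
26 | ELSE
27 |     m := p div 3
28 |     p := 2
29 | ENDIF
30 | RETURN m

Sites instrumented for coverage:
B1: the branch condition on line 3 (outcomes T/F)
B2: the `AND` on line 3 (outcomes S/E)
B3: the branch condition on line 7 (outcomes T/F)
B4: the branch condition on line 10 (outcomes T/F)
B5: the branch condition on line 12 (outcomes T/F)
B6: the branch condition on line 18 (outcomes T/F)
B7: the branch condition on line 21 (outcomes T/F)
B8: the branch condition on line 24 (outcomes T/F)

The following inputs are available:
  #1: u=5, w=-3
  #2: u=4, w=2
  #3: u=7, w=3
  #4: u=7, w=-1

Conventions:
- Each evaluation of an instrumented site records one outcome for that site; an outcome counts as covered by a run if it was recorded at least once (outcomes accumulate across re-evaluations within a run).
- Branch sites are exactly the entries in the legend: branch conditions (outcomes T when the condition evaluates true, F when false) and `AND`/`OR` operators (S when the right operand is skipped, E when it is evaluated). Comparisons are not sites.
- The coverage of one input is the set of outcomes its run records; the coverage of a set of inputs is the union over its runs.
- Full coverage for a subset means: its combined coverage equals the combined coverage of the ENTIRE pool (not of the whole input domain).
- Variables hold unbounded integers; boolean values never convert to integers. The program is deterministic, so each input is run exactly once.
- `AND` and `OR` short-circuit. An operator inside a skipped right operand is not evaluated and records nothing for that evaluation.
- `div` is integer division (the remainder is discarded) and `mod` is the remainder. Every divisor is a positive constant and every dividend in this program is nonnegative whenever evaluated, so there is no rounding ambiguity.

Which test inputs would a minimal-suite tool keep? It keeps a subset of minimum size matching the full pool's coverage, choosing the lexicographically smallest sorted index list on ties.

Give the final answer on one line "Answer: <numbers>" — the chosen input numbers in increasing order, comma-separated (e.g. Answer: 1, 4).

input #1 (u=5, w=-3): covers B1=F, B2=S, B3=F, B4=F, B5=F, B6=F, B8=T
input #2 (u=4, w=2): covers B1=T, B2=E, B3=F, B4=F, B5=T, B6=F, B8=T
input #3 (u=7, w=3): covers B1=F, B2=S, B3=F, B4=F, B5=T, B6=F, B8=T
input #4 (u=7, w=-1): covers B1=F, B2=S, B3=F, B4=F, B5=F, B6=F, B8=T
union over all inputs: B1=T, B1=F, B2=S, B2=E, B3=F, B4=F, B5=T, B5=F, B6=F, B8=T (10 outcomes)
every size-1 subset falls short of the 10 outcomes (best: 7/10)
the canonical winner is {1, 2}: size 2, full 10-outcome coverage, earliest index list among size-2 covers

Answer: 1, 2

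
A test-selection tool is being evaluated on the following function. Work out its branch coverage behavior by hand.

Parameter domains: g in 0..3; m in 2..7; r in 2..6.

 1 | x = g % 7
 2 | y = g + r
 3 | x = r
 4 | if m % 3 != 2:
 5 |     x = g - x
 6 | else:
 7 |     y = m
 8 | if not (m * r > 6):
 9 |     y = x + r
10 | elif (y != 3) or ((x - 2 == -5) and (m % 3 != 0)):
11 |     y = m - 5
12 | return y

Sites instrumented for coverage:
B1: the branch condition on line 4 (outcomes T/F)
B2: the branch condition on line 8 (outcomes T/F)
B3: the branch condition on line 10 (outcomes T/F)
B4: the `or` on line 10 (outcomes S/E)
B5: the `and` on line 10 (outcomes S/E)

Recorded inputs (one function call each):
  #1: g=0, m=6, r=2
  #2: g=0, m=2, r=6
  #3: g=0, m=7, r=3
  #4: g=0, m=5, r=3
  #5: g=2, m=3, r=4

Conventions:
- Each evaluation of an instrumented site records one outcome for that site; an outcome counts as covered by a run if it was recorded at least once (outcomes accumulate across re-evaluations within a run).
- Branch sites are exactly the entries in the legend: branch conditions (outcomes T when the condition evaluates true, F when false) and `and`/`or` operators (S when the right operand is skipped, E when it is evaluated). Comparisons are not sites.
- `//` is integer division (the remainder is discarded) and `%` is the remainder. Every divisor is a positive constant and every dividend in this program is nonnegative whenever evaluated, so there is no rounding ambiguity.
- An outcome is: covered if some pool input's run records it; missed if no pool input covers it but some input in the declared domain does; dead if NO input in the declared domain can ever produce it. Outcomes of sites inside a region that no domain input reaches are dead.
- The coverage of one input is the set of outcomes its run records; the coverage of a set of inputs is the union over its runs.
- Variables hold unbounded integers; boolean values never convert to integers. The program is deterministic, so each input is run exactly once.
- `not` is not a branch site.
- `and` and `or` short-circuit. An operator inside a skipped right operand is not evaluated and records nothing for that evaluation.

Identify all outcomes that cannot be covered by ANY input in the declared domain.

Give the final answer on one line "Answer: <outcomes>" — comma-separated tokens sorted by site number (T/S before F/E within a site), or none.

exhaustive pass over the 120-input domain:
  reachable outcomes have witnesses, e.g. B1=T (e.g. g=0, m=3, r=2), B1=F (e.g. g=0, m=2, r=2), B2=T (e.g. g=0, m=2, r=2), B2=F (e.g. g=0, m=2, r=4)

Answer: none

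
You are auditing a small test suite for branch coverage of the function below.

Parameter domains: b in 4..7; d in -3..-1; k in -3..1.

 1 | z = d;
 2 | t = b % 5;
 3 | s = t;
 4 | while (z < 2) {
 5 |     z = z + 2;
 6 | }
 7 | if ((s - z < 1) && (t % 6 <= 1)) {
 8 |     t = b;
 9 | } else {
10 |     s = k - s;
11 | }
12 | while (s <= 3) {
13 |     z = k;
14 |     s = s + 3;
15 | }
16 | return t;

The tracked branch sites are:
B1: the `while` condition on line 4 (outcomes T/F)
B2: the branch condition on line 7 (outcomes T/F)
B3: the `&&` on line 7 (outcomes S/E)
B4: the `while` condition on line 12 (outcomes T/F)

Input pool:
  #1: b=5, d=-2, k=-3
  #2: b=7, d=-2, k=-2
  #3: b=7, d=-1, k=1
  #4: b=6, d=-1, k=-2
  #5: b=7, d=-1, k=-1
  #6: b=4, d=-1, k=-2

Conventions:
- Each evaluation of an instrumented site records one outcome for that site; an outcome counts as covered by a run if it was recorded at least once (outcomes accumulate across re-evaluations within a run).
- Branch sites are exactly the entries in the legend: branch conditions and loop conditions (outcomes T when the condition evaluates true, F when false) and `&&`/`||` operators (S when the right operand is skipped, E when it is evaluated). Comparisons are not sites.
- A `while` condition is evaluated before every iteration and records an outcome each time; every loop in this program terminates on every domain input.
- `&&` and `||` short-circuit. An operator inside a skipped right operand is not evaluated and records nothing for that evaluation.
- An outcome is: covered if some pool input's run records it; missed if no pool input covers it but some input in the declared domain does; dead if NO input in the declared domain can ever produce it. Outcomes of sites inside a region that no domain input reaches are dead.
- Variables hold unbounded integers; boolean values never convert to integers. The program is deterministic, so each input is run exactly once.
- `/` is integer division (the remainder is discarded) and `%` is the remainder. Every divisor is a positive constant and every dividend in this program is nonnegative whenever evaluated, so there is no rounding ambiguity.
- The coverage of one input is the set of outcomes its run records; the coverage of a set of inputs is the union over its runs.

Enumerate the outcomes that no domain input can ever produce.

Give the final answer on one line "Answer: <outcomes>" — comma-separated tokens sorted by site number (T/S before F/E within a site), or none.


checking every outcome against all 60 domain inputs:
  reachable outcomes have witnesses, e.g. B1=T (e.g. b=4, d=-3, k=-3), B1=F (e.g. b=4, d=-3, k=-3), B2=T (e.g. b=5, d=-3, k=-3), B2=F (e.g. b=4, d=-3, k=-3)
Answer: none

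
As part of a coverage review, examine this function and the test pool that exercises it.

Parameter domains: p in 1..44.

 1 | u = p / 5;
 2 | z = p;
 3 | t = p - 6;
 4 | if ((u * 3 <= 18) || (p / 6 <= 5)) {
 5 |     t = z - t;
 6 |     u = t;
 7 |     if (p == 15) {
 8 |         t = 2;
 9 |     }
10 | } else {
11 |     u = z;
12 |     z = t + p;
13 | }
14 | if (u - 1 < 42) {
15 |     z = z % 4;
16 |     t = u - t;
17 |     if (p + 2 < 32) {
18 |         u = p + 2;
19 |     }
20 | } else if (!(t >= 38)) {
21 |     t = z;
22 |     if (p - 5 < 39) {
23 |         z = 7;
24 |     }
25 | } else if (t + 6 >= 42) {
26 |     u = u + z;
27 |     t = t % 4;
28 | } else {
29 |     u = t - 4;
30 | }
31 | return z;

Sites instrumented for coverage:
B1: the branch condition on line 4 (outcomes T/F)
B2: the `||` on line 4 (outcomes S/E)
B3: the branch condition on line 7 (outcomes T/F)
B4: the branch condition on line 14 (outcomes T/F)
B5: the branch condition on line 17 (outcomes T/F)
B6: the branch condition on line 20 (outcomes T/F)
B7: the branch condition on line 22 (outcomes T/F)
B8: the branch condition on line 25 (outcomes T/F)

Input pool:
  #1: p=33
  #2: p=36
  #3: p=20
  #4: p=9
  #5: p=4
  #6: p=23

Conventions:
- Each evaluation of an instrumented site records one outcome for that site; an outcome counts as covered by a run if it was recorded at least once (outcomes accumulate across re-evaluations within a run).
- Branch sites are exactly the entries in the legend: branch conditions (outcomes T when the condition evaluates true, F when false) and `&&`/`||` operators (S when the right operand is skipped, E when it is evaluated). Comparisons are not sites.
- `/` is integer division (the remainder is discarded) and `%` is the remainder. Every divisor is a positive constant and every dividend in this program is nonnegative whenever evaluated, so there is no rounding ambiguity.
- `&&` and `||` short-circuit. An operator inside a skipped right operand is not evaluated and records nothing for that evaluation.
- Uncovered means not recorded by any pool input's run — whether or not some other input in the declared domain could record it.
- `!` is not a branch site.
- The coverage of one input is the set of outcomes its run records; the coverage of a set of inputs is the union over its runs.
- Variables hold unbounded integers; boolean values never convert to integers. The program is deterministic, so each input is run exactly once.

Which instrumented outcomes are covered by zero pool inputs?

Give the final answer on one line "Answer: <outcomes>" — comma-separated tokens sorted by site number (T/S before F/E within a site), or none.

#1 (p=33) -> covered: B1=T, B2=S, B3=F, B4=T, B5=F
#2 (p=36) -> covered: B1=F, B2=E, B4=T, B5=F
#3 (p=20) -> covered: B1=T, B2=S, B3=F, B4=T, B5=T
#4 (p=9) -> covered: B1=T, B2=S, B3=F, B4=T, B5=T
#5 (p=4) -> covered: B1=T, B2=S, B3=F, B4=T, B5=T
#6 (p=23) -> covered: B1=T, B2=S, B3=F, B4=T, B5=T
union over the pool: B1=T, B1=F, B2=S, B2=E, B3=F, B4=T, B5=T, B5=F
uncovered (8 of 16): B3=T, B4=F, B6=T, B6=F, B7=T, B7=F, B8=T, B8=F

Answer: B3=T, B4=F, B6=T, B6=F, B7=T, B7=F, B8=T, B8=F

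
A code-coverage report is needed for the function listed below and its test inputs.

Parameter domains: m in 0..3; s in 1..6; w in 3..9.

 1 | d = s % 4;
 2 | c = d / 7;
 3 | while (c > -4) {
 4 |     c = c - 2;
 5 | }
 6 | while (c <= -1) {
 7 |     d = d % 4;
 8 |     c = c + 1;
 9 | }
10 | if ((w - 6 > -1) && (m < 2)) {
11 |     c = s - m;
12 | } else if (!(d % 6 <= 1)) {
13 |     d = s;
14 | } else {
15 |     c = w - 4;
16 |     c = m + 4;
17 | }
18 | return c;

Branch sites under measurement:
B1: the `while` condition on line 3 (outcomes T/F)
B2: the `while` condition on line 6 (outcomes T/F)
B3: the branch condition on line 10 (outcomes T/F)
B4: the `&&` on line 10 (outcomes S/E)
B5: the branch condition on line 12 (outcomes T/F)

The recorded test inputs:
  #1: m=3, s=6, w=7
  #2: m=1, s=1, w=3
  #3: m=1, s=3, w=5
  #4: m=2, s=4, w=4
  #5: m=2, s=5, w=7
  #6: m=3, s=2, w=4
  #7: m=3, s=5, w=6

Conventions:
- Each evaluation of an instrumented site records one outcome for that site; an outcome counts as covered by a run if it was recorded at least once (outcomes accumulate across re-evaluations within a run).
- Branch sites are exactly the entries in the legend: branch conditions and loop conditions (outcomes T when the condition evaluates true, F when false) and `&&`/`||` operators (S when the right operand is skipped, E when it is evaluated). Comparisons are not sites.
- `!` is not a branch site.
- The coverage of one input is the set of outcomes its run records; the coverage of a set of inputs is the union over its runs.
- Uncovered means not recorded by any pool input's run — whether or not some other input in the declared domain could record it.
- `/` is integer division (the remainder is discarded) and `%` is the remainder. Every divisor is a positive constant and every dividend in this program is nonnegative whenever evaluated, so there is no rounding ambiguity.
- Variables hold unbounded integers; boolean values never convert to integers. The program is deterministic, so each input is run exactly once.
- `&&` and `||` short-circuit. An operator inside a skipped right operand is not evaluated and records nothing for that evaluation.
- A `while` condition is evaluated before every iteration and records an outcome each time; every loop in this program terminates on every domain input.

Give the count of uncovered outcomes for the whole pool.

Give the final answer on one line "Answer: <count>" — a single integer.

test 1 (m=3, s=6, w=7) fires B1->T, B1->T, B1->F, B2->T, B2->T, B2->T, B2->T, B2->F, B4->E, B3->F, B5->T; hits B1=T, B1=F, B2=T, B2=F, B3=F, B4=E, B5=T
test 2 (m=1, s=1, w=3) fires B1->T, B1->T, B1->F, B2->T, B2->T, B2->T, B2->T, B2->F, B4->S, B3->F, B5->F; hits B1=T, B1=F, B2=T, B2=F, B3=F, B4=S, B5=F
test 3 (m=1, s=3, w=5) fires B1->T, B1->T, B1->F, B2->T, B2->T, B2->T, B2->T, B2->F, B4->S, B3->F, B5->T; hits B1=T, B1=F, B2=T, B2=F, B3=F, B4=S, B5=T
test 4 (m=2, s=4, w=4) fires B1->T, B1->T, B1->F, B2->T, B2->T, B2->T, B2->T, B2->F, B4->S, B3->F, B5->F; hits B1=T, B1=F, B2=T, B2=F, B3=F, B4=S, B5=F
test 5 (m=2, s=5, w=7) fires B1->T, B1->T, B1->F, B2->T, B2->T, B2->T, B2->T, B2->F, B4->E, B3->F, B5->F; hits B1=T, B1=F, B2=T, B2=F, B3=F, B4=E, B5=F
test 6 (m=3, s=2, w=4) fires B1->T, B1->T, B1->F, B2->T, B2->T, B2->T, B2->T, B2->F, B4->S, B3->F, B5->T; hits B1=T, B1=F, B2=T, B2=F, B3=F, B4=S, B5=T
test 7 (m=3, s=5, w=6) fires B1->T, B1->T, B1->F, B2->T, B2->T, B2->T, B2->T, B2->F, B4->E, B3->F, B5->F; hits B1=T, B1=F, B2=T, B2=F, B3=F, B4=E, B5=F
union over the pool: B1=T, B1=F, B2=T, B2=F, B3=F, B4=S, B4=E, B5=T, B5=F
uncovered (1 of 10): B3=T

Answer: 1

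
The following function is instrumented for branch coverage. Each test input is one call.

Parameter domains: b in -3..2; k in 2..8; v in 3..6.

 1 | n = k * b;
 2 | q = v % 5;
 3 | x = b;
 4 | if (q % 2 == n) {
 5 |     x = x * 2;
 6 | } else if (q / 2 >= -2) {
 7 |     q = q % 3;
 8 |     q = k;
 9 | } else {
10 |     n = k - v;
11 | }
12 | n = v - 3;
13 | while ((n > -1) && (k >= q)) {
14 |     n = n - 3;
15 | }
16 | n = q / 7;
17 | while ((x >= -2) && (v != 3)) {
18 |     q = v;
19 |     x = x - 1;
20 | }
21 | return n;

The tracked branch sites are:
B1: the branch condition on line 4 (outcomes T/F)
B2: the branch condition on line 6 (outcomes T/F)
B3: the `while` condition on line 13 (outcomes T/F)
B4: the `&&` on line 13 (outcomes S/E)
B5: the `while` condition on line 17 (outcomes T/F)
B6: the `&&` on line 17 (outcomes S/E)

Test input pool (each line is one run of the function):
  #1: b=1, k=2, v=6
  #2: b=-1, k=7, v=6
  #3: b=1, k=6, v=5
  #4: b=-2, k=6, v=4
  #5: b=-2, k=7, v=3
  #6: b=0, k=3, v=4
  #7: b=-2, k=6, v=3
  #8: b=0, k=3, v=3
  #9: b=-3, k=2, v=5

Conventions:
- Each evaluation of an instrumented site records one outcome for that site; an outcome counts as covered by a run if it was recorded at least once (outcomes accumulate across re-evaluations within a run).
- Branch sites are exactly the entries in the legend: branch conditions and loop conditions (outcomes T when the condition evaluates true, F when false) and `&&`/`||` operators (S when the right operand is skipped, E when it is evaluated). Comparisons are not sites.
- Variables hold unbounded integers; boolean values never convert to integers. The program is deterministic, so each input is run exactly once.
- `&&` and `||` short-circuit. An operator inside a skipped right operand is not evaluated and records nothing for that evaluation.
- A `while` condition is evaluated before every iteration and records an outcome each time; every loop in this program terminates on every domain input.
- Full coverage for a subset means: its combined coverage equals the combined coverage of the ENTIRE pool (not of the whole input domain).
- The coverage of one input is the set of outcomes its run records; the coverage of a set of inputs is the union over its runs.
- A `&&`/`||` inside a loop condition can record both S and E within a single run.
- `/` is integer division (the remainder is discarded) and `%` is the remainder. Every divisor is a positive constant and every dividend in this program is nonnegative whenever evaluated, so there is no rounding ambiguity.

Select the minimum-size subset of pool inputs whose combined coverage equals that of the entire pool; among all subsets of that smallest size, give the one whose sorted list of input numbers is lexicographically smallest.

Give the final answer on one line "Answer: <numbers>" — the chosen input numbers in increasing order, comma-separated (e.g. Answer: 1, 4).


#1 (b=1, k=2, v=6) -> B1->F, B2->T, B4->E, B3->T, B4->E, B3->T, B4->S, B3->F, B6->E, B5->T, B6->E, B5->T, B6->E, B5->T, ...; covered: B1=F, B2=T, B3=T, B3=F, B4=S, B4=E, B5=T, B5=F, B6=S, B6=E
#2 (b=-1, k=7, v=6) -> B1->F, B2->T, B4->E, B3->T, B4->E, B3->T, B4->S, B3->F, B6->E, B5->T, B6->E, B5->T, B6->S, B5->F; covered: B1=F, B2=T, B3=T, B3=F, B4=S, B4=E, B5=T, B5=F, B6=S, B6=E
#3 (b=1, k=6, v=5) -> B1->F, B2->T, B4->E, B3->T, B4->S, B3->F, B6->E, B5->T, B6->E, B5->T, B6->E, B5->T, B6->E, B5->T, ...; covered: B1=F, B2=T, B3=T, B3=F, B4=S, B4=E, B5=T, B5=F, B6=S, B6=E
#4 (b=-2, k=6, v=4) -> B1->F, B2->T, B4->E, B3->T, B4->S, B3->F, B6->E, B5->T, B6->S, B5->F; covered: B1=F, B2=T, B3=T, B3=F, B4=S, B4=E, B5=T, B5=F, B6=S, B6=E
#5 (b=-2, k=7, v=3) -> B1->F, B2->T, B4->E, B3->T, B4->S, B3->F, B6->E, B5->F; covered: B1=F, B2=T, B3=T, B3=F, B4=S, B4=E, B5=F, B6=E
#6 (b=0, k=3, v=4) -> B1->T, B4->E, B3->F, B6->E, B5->T, B6->E, B5->T, B6->E, B5->T, B6->S, B5->F; covered: B1=T, B3=F, B4=E, B5=T, B5=F, B6=S, B6=E
#7 (b=-2, k=6, v=3) -> B1->F, B2->T, B4->E, B3->T, B4->S, B3->F, B6->E, B5->F; covered: B1=F, B2=T, B3=T, B3=F, B4=S, B4=E, B5=F, B6=E
#8 (b=0, k=3, v=3) -> B1->F, B2->T, B4->E, B3->T, B4->S, B3->F, B6->E, B5->F; covered: B1=F, B2=T, B3=T, B3=F, B4=S, B4=E, B5=F, B6=E
#9 (b=-3, k=2, v=5) -> B1->F, B2->T, B4->E, B3->T, B4->S, B3->F, B6->S, B5->F; covered: B1=F, B2=T, B3=T, B3=F, B4=S, B4=E, B5=F, B6=S
the full pool covers 11 outcomes: B1=T, B1=F, B2=T, B3=T, B3=F, B4=S, B4=E, B5=T, B5=F, B6=S, B6=E
size 1 is not enough: best union over all size-1 subsets is 10/11
size 2: inputs {1, 6} cover all 11 outcomes, and no lexicographically smaller subset of this size does
Answer: 1, 6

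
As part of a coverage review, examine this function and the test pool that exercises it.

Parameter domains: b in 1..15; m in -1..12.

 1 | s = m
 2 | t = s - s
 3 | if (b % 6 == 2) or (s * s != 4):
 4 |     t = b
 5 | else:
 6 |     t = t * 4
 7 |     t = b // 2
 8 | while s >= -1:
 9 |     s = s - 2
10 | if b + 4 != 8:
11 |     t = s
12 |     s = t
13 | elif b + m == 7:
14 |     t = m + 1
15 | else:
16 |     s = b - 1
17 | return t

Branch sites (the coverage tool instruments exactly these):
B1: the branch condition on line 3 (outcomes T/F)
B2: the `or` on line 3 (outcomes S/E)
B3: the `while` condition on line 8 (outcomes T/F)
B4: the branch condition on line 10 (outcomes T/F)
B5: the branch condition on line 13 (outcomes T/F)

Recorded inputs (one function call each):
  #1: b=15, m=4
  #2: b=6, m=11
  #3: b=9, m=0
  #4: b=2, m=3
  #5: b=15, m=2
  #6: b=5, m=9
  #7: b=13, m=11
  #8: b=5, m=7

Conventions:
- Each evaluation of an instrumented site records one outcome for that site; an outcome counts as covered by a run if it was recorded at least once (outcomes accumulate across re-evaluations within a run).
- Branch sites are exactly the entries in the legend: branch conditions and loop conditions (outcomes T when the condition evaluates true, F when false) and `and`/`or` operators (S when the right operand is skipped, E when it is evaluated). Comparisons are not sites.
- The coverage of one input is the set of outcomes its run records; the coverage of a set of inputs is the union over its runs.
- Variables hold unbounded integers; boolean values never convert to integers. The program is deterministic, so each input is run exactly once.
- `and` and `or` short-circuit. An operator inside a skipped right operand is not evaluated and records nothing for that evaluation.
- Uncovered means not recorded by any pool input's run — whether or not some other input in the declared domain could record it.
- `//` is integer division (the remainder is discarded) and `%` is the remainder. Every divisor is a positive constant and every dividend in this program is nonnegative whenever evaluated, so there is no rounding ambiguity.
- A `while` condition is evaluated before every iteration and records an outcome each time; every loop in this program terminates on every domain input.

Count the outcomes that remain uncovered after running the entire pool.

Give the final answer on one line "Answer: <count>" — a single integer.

#1 (b=15, m=4) -> B2->E, B1->T, B3->T, B3->T, B3->T, B3->F, B4->T; covered: B1=T, B2=E, B3=T, B3=F, B4=T
#2 (b=6, m=11) -> B2->E, B1->T, B3->T, B3->T, B3->T, B3->T, B3->T, B3->T, B3->T, B3->F, B4->T; covered: B1=T, B2=E, B3=T, B3=F, B4=T
#3 (b=9, m=0) -> B2->E, B1->T, B3->T, B3->F, B4->T; covered: B1=T, B2=E, B3=T, B3=F, B4=T
#4 (b=2, m=3) -> B2->S, B1->T, B3->T, B3->T, B3->T, B3->F, B4->T; covered: B1=T, B2=S, B3=T, B3=F, B4=T
#5 (b=15, m=2) -> B2->E, B1->F, B3->T, B3->T, B3->F, B4->T; covered: B1=F, B2=E, B3=T, B3=F, B4=T
#6 (b=5, m=9) -> B2->E, B1->T, B3->T, B3->T, B3->T, B3->T, B3->T, B3->T, B3->F, B4->T; covered: B1=T, B2=E, B3=T, B3=F, B4=T
#7 (b=13, m=11) -> B2->E, B1->T, B3->T, B3->T, B3->T, B3->T, B3->T, B3->T, B3->T, B3->F, B4->T; covered: B1=T, B2=E, B3=T, B3=F, B4=T
#8 (b=5, m=7) -> B2->E, B1->T, B3->T, B3->T, B3->T, B3->T, B3->T, B3->F, B4->T; covered: B1=T, B2=E, B3=T, B3=F, B4=T
union over the pool: B1=T, B1=F, B2=S, B2=E, B3=T, B3=F, B4=T
uncovered (3 of 10): B4=F, B5=T, B5=F

Answer: 3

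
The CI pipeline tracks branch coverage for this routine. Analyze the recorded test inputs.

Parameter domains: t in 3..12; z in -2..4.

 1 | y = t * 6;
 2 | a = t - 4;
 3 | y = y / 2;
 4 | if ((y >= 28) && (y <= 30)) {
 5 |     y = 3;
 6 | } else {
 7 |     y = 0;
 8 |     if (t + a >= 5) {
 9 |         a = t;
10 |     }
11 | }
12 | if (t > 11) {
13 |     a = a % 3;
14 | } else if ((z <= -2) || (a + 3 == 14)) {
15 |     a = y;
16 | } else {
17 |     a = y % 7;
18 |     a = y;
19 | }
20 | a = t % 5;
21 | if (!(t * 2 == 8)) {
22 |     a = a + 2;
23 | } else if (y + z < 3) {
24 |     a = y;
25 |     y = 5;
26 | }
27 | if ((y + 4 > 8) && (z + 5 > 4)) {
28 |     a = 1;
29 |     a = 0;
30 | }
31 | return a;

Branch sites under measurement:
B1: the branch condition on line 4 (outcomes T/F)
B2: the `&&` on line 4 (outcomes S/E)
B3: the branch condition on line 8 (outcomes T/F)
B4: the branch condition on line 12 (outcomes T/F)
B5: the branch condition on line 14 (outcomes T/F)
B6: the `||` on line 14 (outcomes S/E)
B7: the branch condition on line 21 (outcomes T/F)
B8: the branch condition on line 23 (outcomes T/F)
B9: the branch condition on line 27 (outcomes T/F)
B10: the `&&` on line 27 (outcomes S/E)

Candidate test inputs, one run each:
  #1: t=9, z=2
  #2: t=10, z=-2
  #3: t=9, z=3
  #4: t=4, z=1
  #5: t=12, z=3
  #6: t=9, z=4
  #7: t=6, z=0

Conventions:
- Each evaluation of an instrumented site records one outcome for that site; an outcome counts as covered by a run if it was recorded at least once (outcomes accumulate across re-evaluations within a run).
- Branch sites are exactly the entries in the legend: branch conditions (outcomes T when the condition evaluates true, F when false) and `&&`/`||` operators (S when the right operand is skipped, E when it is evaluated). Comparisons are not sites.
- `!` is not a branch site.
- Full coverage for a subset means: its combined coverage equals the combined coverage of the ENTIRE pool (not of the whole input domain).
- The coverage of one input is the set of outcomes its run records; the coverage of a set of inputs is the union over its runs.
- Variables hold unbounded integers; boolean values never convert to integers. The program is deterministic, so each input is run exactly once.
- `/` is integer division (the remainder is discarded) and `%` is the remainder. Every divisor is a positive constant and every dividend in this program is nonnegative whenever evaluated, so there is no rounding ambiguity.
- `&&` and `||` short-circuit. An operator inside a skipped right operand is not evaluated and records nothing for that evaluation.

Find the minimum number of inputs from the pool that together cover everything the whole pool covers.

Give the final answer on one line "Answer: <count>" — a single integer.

input #1, t=9, z=2: outcomes B1=F, B2=S, B3=T, B4=F, B5=F, B6=E, B7=T, B9=F, B10=S
input #2, t=10, z=-2: outcomes B1=T, B2=E, B4=F, B5=T, B6=S, B7=T, B9=F, B10=S
input #3, t=9, z=3: outcomes B1=F, B2=S, B3=T, B4=F, B5=F, B6=E, B7=T, B9=F, B10=S
input #4, t=4, z=1: outcomes B1=F, B2=S, B3=F, B4=F, B5=F, B6=E, B7=F, B8=T, B9=T, B10=E
input #5, t=12, z=3: outcomes B1=F, B2=E, B3=T, B4=T, B7=T, B9=F, B10=S
input #6, t=9, z=4: outcomes B1=F, B2=S, B3=T, B4=F, B5=F, B6=E, B7=T, B9=F, B10=S
input #7, t=6, z=0: outcomes B1=F, B2=S, B3=T, B4=F, B5=F, B6=E, B7=T, B9=F, B10=S
union over all inputs: B1=T, B1=F, B2=S, B2=E, B3=T, B3=F, B4=T, B4=F, B5=T, B5=F, B6=S, B6=E, B7=T, B7=F, B8=T, B9=T, B9=F, B10=S, B10=E (19 outcomes)
no size-1 subset reaches all 19 outcomes (best union: 10/19)
no size-2 subset reaches all 19 outcomes (best union: 17/19)
inputs {2, 4, 5} (size 3) cover everything; no size-3 subset with a lexicographically smaller index list covers all 19

Answer: 3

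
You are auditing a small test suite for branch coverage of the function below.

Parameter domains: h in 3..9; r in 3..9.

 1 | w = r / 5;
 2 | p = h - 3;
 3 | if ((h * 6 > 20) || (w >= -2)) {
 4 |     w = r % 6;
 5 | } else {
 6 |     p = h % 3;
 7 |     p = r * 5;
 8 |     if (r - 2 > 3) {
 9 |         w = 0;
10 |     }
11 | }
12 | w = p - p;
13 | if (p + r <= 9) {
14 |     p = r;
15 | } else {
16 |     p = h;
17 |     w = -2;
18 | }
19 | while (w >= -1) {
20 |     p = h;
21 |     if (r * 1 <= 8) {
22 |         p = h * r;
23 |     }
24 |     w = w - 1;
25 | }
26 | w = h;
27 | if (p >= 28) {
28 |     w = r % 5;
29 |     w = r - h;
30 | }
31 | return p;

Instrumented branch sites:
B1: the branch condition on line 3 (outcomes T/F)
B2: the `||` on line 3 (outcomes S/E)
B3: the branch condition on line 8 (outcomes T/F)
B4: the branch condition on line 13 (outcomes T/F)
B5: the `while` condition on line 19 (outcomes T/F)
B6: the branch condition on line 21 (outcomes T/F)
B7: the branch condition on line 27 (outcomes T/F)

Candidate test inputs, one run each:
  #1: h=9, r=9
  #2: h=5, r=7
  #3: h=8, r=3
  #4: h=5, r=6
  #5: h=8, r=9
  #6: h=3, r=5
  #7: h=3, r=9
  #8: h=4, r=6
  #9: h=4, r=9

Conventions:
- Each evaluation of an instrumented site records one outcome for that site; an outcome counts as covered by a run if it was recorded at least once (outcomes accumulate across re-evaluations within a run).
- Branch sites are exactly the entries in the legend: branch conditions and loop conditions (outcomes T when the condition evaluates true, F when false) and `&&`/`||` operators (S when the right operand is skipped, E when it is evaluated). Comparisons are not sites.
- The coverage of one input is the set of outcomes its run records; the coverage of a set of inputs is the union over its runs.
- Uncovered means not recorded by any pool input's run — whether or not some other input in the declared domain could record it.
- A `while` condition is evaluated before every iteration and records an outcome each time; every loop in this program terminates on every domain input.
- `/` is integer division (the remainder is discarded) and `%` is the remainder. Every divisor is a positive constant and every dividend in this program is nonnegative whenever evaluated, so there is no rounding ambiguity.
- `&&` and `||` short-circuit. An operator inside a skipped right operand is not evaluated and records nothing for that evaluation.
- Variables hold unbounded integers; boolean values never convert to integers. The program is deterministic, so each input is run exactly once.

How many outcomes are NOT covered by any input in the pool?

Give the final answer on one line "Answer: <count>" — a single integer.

input #1 (h=9, r=9): events B2->S, B1->T, B4->F, B5->F, B7->F; covers B1=T, B2=S, B4=F, B5=F, B7=F
input #2 (h=5, r=7): events B2->S, B1->T, B4->T, B5->T, B6->T, B5->T, B6->T, B5->F, B7->T; covers B1=T, B2=S, B4=T, B5=T, B5=F, B6=T, B7=T
input #3 (h=8, r=3): events B2->S, B1->T, B4->T, B5->T, B6->T, B5->T, B6->T, B5->F, B7->F; covers B1=T, B2=S, B4=T, B5=T, B5=F, B6=T, B7=F
input #4 (h=5, r=6): events B2->S, B1->T, B4->T, B5->T, B6->T, B5->T, B6->T, B5->F, B7->T; covers B1=T, B2=S, B4=T, B5=T, B5=F, B6=T, B7=T
input #5 (h=8, r=9): events B2->S, B1->T, B4->F, B5->F, B7->F; covers B1=T, B2=S, B4=F, B5=F, B7=F
input #6 (h=3, r=5): events B2->E, B1->T, B4->T, B5->T, B6->T, B5->T, B6->T, B5->F, B7->F; covers B1=T, B2=E, B4=T, B5=T, B5=F, B6=T, B7=F
input #7 (h=3, r=9): events B2->E, B1->T, B4->T, B5->T, B6->F, B5->T, B6->F, B5->F, B7->F; covers B1=T, B2=E, B4=T, B5=T, B5=F, B6=F, B7=F
input #8 (h=4, r=6): events B2->S, B1->T, B4->T, B5->T, B6->T, B5->T, B6->T, B5->F, B7->F; covers B1=T, B2=S, B4=T, B5=T, B5=F, B6=T, B7=F
input #9 (h=4, r=9): events B2->S, B1->T, B4->F, B5->F, B7->F; covers B1=T, B2=S, B4=F, B5=F, B7=F
union over the pool: B1=T, B2=S, B2=E, B4=T, B4=F, B5=T, B5=F, B6=T, B6=F, B7=T, B7=F
uncovered (3 of 14): B1=F, B3=T, B3=F

Answer: 3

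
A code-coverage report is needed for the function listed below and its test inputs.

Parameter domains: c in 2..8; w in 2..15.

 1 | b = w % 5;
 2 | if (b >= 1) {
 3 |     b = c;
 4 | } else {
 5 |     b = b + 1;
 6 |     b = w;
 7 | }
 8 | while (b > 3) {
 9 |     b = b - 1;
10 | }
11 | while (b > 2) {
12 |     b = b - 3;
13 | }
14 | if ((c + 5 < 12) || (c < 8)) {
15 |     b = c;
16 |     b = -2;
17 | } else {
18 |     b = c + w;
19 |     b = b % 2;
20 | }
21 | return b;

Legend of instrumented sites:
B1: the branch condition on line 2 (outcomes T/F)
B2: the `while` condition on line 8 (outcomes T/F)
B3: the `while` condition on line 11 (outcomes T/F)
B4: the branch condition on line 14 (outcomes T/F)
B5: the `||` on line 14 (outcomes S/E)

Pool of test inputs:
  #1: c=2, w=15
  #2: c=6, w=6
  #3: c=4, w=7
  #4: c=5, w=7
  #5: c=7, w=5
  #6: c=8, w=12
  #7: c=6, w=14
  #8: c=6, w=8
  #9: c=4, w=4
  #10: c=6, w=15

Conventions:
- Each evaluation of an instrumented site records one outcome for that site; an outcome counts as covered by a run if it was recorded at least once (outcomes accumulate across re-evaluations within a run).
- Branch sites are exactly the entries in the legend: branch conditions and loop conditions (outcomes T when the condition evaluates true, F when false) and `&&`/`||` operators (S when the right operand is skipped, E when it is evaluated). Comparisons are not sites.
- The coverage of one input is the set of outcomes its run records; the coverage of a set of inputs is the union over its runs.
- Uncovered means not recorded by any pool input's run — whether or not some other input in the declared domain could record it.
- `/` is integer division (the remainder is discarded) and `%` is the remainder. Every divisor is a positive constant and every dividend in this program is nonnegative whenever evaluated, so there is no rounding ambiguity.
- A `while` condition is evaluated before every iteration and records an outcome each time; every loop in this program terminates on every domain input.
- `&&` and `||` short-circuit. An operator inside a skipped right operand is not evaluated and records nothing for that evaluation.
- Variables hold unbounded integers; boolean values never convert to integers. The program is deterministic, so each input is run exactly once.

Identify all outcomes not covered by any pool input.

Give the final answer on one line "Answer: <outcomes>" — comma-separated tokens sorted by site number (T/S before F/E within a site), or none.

test 1 (c=2, w=15) fires B1->F, B2->T, B2->T, B2->T, B2->T, B2->T, B2->T, B2->T, B2->T, B2->T, B2->T, B2->T, B2->T, B2->F, ...; hits B1=F, B2=T, B2=F, B3=T, B3=F, B4=T, B5=S
test 2 (c=6, w=6) fires B1->T, B2->T, B2->T, B2->T, B2->F, B3->T, B3->F, B5->S, B4->T; hits B1=T, B2=T, B2=F, B3=T, B3=F, B4=T, B5=S
test 3 (c=4, w=7) fires B1->T, B2->T, B2->F, B3->T, B3->F, B5->S, B4->T; hits B1=T, B2=T, B2=F, B3=T, B3=F, B4=T, B5=S
test 4 (c=5, w=7) fires B1->T, B2->T, B2->T, B2->F, B3->T, B3->F, B5->S, B4->T; hits B1=T, B2=T, B2=F, B3=T, B3=F, B4=T, B5=S
test 5 (c=7, w=5) fires B1->F, B2->T, B2->T, B2->F, B3->T, B3->F, B5->E, B4->T; hits B1=F, B2=T, B2=F, B3=T, B3=F, B4=T, B5=E
test 6 (c=8, w=12) fires B1->T, B2->T, B2->T, B2->T, B2->T, B2->T, B2->F, B3->T, B3->F, B5->E, B4->F; hits B1=T, B2=T, B2=F, B3=T, B3=F, B4=F, B5=E
test 7 (c=6, w=14) fires B1->T, B2->T, B2->T, B2->T, B2->F, B3->T, B3->F, B5->S, B4->T; hits B1=T, B2=T, B2=F, B3=T, B3=F, B4=T, B5=S
test 8 (c=6, w=8) fires B1->T, B2->T, B2->T, B2->T, B2->F, B3->T, B3->F, B5->S, B4->T; hits B1=T, B2=T, B2=F, B3=T, B3=F, B4=T, B5=S
test 9 (c=4, w=4) fires B1->T, B2->T, B2->F, B3->T, B3->F, B5->S, B4->T; hits B1=T, B2=T, B2=F, B3=T, B3=F, B4=T, B5=S
test 10 (c=6, w=15) fires B1->F, B2->T, B2->T, B2->T, B2->T, B2->T, B2->T, B2->T, B2->T, B2->T, B2->T, B2->T, B2->T, B2->F, ...; hits B1=F, B2=T, B2=F, B3=T, B3=F, B4=T, B5=S
union over the pool: B1=T, B1=F, B2=T, B2=F, B3=T, B3=F, B4=T, B4=F, B5=S, B5=E
uncovered (0 of 10): none

Answer: none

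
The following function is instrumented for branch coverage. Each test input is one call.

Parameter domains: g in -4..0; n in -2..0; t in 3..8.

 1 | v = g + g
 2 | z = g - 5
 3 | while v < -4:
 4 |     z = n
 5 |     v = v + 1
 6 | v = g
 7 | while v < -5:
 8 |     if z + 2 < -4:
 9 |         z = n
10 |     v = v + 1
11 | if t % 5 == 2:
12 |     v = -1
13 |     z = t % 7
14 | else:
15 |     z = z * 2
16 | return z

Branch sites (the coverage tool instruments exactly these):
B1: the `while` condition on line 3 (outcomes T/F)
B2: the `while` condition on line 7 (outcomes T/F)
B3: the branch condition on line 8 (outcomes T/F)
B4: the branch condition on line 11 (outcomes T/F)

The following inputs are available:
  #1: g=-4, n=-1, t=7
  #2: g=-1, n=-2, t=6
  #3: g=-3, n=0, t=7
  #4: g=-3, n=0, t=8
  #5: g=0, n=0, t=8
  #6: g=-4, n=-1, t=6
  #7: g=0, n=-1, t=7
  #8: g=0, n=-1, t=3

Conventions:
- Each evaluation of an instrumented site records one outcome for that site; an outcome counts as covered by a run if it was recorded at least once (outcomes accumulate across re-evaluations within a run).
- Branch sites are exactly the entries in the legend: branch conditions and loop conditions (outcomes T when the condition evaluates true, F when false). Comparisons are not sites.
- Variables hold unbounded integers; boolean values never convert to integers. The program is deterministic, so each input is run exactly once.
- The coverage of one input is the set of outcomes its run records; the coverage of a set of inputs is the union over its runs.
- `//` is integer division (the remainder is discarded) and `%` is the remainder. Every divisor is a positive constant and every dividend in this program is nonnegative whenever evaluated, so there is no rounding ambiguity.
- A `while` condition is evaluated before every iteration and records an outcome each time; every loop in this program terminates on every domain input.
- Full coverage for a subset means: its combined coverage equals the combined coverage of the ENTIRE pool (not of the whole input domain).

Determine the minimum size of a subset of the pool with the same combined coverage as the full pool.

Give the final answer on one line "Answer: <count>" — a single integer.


input #1 (g=-4, n=-1, t=7): events B1->T, B1->T, B1->T, B1->T, B1->F, B2->F, B4->T; covers B1=T, B1=F, B2=F, B4=T
input #2 (g=-1, n=-2, t=6): events B1->F, B2->F, B4->F; covers B1=F, B2=F, B4=F
input #3 (g=-3, n=0, t=7): events B1->T, B1->T, B1->F, B2->F, B4->T; covers B1=T, B1=F, B2=F, B4=T
input #4 (g=-3, n=0, t=8): events B1->T, B1->T, B1->F, B2->F, B4->F; covers B1=T, B1=F, B2=F, B4=F
input #5 (g=0, n=0, t=8): events B1->F, B2->F, B4->F; covers B1=F, B2=F, B4=F
input #6 (g=-4, n=-1, t=6): events B1->T, B1->T, B1->T, B1->T, B1->F, B2->F, B4->F; covers B1=T, B1=F, B2=F, B4=F
input #7 (g=0, n=-1, t=7): events B1->F, B2->F, B4->T; covers B1=F, B2=F, B4=T
input #8 (g=0, n=-1, t=3): events B1->F, B2->F, B4->F; covers B1=F, B2=F, B4=F
union over all inputs: B1=T, B1=F, B2=F, B4=T, B4=F (5 outcomes)
no size-1 subset reaches all 5 outcomes (best union: 4/5)
the canonical winner is {1, 2}: size 2, full 5-outcome coverage, earliest index list among size-2 covers
Answer: 2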